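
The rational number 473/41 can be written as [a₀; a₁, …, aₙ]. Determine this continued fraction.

[11; 1, 1, 6, 3]

Repeatedly divide and take the remainder:
⌊473/41⌋ = 11, remainder 22
⌊41/22⌋ = 1, remainder 19
⌊22/19⌋ = 1, remainder 3
⌊19/3⌋ = 6, remainder 1
⌊3/1⌋ = 3, remainder 0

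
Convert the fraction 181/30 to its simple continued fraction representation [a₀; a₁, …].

Apply division with remainder until the remainder is 0:
⌊181/30⌋ = 6, remainder 1
⌊30/1⌋ = 30, remainder 0

[6; 30]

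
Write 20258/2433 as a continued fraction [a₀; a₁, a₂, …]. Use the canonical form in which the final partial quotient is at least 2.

20258 = 8·2433 + 794, so a_0 = 8
2433 = 3·794 + 51, so a_1 = 3
794 = 15·51 + 29, so a_2 = 15
51 = 1·29 + 22, so a_3 = 1
29 = 1·22 + 7, so a_4 = 1
22 = 3·7 + 1, so a_5 = 3
7 = 7·1 + 0, so a_6 = 7

[8; 3, 15, 1, 1, 3, 7]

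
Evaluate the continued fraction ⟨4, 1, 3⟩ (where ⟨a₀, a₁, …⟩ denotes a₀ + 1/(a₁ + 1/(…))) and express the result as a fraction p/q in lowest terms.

19/4

a_0 = 4: 4/1
a_1 = 1: 5/1
a_2 = 3: 19/4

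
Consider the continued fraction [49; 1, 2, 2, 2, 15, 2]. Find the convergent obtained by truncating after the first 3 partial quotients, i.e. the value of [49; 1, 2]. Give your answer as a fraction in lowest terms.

149/3

Build up convergents one term at a time:
a_0 = 49: 49/1
a_1 = 1: 50/1
a_2 = 2: 149/3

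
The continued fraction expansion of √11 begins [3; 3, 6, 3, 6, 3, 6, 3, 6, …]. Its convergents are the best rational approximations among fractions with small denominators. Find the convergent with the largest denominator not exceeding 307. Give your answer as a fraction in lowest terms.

a_0 = 3: 3/1  (≤ bound)
a_1 = 3: 10/3  (≤ bound)
a_2 = 6: 63/19  (≤ bound)
a_3 = 3: 199/60  (≤ bound)
a_4 = 6: 1257/379  (> 307, stop)

199/60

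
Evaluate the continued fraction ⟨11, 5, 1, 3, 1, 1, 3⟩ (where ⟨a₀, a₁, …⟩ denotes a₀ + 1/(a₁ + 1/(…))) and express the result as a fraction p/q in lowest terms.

2067/185

Start with 3.
1 + 1/(3/1) = 1 + 1/3 = 4/3
1 + 1/(4/3) = 1 + 3/4 = 7/4
3 + 1/(7/4) = 3 + 4/7 = 25/7
1 + 1/(25/7) = 1 + 7/25 = 32/25
5 + 1/(32/25) = 5 + 25/32 = 185/32
11 + 1/(185/32) = 11 + 32/185 = 2067/185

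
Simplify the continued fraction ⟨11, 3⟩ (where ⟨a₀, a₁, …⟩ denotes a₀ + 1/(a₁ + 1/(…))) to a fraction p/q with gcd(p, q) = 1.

a_0 = 11: 11/1
a_1 = 3: 34/3

34/3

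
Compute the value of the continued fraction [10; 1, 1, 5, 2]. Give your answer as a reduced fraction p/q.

253/24

Start with 2.
5 + 1/(2/1) = 5 + 1/2 = 11/2
1 + 1/(11/2) = 1 + 2/11 = 13/11
1 + 1/(13/11) = 1 + 11/13 = 24/13
10 + 1/(24/13) = 10 + 13/24 = 253/24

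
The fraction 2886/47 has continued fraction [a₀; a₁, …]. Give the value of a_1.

2

Apply division with remainder until the remainder is 0:
⌊2886/47⌋ = 61, remainder 19
⌊47/19⌋ = 2, remainder 9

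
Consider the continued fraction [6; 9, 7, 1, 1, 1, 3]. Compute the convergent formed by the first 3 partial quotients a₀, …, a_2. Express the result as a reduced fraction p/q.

391/64

Compute successive convergents:
a_0 = 6: 6/1
a_1 = 9: 55/9
a_2 = 7: 391/64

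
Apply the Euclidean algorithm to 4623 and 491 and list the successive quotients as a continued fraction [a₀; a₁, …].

Run the Euclidean algorithm, recording each quotient:
⌊4623/491⌋ = 9, remainder 204
⌊491/204⌋ = 2, remainder 83
⌊204/83⌋ = 2, remainder 38
⌊83/38⌋ = 2, remainder 7
⌊38/7⌋ = 5, remainder 3
⌊7/3⌋ = 2, remainder 1
⌊3/1⌋ = 3, remainder 0

[9; 2, 2, 2, 5, 2, 3]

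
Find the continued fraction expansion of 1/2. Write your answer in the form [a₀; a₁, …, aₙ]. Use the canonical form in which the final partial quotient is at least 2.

1 ÷ 2 → quotient 0, remainder 1
2 ÷ 1 → quotient 2, remainder 0

[0; 2]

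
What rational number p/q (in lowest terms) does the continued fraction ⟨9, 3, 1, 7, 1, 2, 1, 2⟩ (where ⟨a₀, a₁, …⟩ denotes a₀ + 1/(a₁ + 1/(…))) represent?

Starting at the tail and folding back:
Start with 2.
1 + 1/(2/1) = 1 + 1/2 = 3/2
2 + 1/(3/2) = 2 + 2/3 = 8/3
1 + 1/(8/3) = 1 + 3/8 = 11/8
7 + 1/(11/8) = 7 + 8/11 = 85/11
1 + 1/(85/11) = 1 + 11/85 = 96/85
3 + 1/(96/85) = 3 + 85/96 = 373/96
9 + 1/(373/96) = 9 + 96/373 = 3453/373

3453/373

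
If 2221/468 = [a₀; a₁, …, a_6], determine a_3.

⌊2221/468⌋ = 4, remainder 349
⌊468/349⌋ = 1, remainder 119
⌊349/119⌋ = 2, remainder 111
⌊119/111⌋ = 1, remainder 8

1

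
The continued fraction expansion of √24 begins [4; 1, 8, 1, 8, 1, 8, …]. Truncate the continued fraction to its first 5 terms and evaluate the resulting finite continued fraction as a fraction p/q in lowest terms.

a_0 = 4: 4/1
a_1 = 1: 5/1
a_2 = 8: 44/9
a_3 = 1: 49/10
a_4 = 8: 436/89

436/89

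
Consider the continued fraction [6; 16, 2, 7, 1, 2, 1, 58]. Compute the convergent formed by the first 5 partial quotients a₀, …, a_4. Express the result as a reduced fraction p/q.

a_0 = 6: 6/1
a_1 = 16: 97/16
a_2 = 2: 200/33
a_3 = 7: 1497/247
a_4 = 1: 1697/280

1697/280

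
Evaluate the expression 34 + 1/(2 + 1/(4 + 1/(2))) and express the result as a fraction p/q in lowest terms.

a_0 = 34: 34/1
a_1 = 2: 69/2
a_2 = 4: 310/9
a_3 = 2: 689/20

689/20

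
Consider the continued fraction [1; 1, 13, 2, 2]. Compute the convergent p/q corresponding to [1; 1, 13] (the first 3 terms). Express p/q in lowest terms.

27/14

a_0 = 1: 1/1
a_1 = 1: 2/1
a_2 = 13: 27/14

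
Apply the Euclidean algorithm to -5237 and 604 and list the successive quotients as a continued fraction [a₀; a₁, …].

-5237 = -9·604 + 199, so a_0 = -9
604 = 3·199 + 7, so a_1 = 3
199 = 28·7 + 3, so a_2 = 28
7 = 2·3 + 1, so a_3 = 2
3 = 3·1 + 0, so a_4 = 3

[-9; 3, 28, 2, 3]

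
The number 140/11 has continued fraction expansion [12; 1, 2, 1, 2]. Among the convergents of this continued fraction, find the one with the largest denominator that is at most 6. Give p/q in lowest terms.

51/4

List convergents until the denominator exceeds the bound:
a_0 = 12: 12/1  (≤ bound)
a_1 = 1: 13/1  (≤ bound)
a_2 = 2: 38/3  (≤ bound)
a_3 = 1: 51/4  (≤ bound)
a_4 = 2: 140/11  (> 6, stop)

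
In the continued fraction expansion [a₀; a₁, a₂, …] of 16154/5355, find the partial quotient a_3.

⌊16154/5355⌋ = 3, remainder 89
⌊5355/89⌋ = 60, remainder 15
⌊89/15⌋ = 5, remainder 14
⌊15/14⌋ = 1, remainder 1

1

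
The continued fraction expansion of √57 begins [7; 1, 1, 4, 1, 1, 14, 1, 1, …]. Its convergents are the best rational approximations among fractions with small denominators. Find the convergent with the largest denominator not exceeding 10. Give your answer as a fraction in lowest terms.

a_0 = 7: 7/1  (≤ bound)
a_1 = 1: 8/1  (≤ bound)
a_2 = 1: 15/2  (≤ bound)
a_3 = 4: 68/9  (≤ bound)
a_4 = 1: 83/11  (> 10, stop)

68/9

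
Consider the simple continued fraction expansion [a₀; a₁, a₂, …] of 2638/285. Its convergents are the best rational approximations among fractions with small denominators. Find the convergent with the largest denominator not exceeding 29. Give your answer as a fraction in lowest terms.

a_0 = 9: 9/1  (≤ bound)
a_1 = 3: 28/3  (≤ bound)
a_2 = 1: 37/4  (≤ bound)
a_3 = 9: 361/39  (> 29, stop)

37/4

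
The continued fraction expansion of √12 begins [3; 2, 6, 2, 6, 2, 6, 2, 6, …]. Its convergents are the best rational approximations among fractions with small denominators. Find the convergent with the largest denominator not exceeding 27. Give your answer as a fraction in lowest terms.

45/13

List convergents until the denominator exceeds the bound:
a_0 = 3: 3/1  (≤ bound)
a_1 = 2: 7/2  (≤ bound)
a_2 = 6: 45/13  (≤ bound)
a_3 = 2: 97/28  (> 27, stop)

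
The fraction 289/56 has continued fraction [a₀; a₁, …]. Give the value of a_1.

6

289 = 5·56 + 9, so a_0 = 5
56 = 6·9 + 2, so a_1 = 6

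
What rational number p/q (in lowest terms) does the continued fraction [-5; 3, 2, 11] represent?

Work from the innermost term outward:
Start with 11.
2 + 1/(11/1) = 2 + 1/11 = 23/11
3 + 1/(23/11) = 3 + 11/23 = 80/23
-5 + 1/(80/23) = -5 + 23/80 = -377/80

-377/80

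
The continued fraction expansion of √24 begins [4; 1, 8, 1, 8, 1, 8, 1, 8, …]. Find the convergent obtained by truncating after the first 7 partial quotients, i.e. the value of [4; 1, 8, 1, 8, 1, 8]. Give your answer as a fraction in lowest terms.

Starting at the tail and folding back:
Start with 8.
1 + 1/(8/1) = 1 + 1/8 = 9/8
8 + 1/(9/8) = 8 + 8/9 = 80/9
1 + 1/(80/9) = 1 + 9/80 = 89/80
8 + 1/(89/80) = 8 + 80/89 = 792/89
1 + 1/(792/89) = 1 + 89/792 = 881/792
4 + 1/(881/792) = 4 + 792/881 = 4316/881

4316/881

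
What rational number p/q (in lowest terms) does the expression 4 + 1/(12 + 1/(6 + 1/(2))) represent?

a_0 = 4: 4/1
a_1 = 12: 49/12
a_2 = 6: 298/73
a_3 = 2: 645/158

645/158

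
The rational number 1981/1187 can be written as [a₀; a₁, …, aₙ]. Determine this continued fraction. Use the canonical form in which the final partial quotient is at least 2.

Apply division with remainder until the remainder is 0:
1981 ÷ 1187 → quotient 1, remainder 794
1187 ÷ 794 → quotient 1, remainder 393
794 ÷ 393 → quotient 2, remainder 8
393 ÷ 8 → quotient 49, remainder 1
8 ÷ 1 → quotient 8, remainder 0

[1; 1, 2, 49, 8]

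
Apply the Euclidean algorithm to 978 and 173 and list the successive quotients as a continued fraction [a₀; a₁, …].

Apply division with remainder until the remainder is 0:
⌊978/173⌋ = 5, remainder 113
⌊173/113⌋ = 1, remainder 60
⌊113/60⌋ = 1, remainder 53
⌊60/53⌋ = 1, remainder 7
⌊53/7⌋ = 7, remainder 4
⌊7/4⌋ = 1, remainder 3
⌊4/3⌋ = 1, remainder 1
⌊3/1⌋ = 3, remainder 0

[5; 1, 1, 1, 7, 1, 1, 3]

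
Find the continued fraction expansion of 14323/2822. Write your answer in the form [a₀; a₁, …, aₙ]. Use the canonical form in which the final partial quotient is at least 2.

14323 = 5·2822 + 213, so a_0 = 5
2822 = 13·213 + 53, so a_1 = 13
213 = 4·53 + 1, so a_2 = 4
53 = 53·1 + 0, so a_3 = 53

[5; 13, 4, 53]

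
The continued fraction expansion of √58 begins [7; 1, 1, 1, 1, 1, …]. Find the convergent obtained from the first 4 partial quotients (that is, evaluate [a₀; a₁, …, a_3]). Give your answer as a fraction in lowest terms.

23/3

a_0 = 7: 7/1
a_1 = 1: 8/1
a_2 = 1: 15/2
a_3 = 1: 23/3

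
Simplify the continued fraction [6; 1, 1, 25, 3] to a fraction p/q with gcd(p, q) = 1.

1009/155

Compute successive convergents:
a_0 = 6: 6/1
a_1 = 1: 7/1
a_2 = 1: 13/2
a_3 = 25: 332/51
a_4 = 3: 1009/155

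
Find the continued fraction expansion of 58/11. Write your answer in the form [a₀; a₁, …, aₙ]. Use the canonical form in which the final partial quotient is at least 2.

[5; 3, 1, 2]

58 ÷ 11 → quotient 5, remainder 3
11 ÷ 3 → quotient 3, remainder 2
3 ÷ 2 → quotient 1, remainder 1
2 ÷ 1 → quotient 2, remainder 0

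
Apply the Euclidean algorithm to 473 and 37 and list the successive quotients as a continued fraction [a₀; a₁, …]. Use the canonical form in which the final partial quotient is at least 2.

Repeatedly divide and take the remainder:
473 ÷ 37 → quotient 12, remainder 29
37 ÷ 29 → quotient 1, remainder 8
29 ÷ 8 → quotient 3, remainder 5
8 ÷ 5 → quotient 1, remainder 3
5 ÷ 3 → quotient 1, remainder 2
3 ÷ 2 → quotient 1, remainder 1
2 ÷ 1 → quotient 2, remainder 0

[12; 1, 3, 1, 1, 1, 2]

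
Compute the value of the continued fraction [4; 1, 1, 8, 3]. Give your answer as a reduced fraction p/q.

240/53

Start with 3.
8 + 1/(3/1) = 8 + 1/3 = 25/3
1 + 1/(25/3) = 1 + 3/25 = 28/25
1 + 1/(28/25) = 1 + 25/28 = 53/28
4 + 1/(53/28) = 4 + 28/53 = 240/53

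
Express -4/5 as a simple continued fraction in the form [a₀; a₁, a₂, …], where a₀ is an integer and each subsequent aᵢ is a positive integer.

-4 ÷ 5 → quotient -1, remainder 1
5 ÷ 1 → quotient 5, remainder 0

[-1; 5]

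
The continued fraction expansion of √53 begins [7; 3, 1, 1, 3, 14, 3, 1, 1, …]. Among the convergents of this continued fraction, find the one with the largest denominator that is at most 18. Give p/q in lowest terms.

51/7

a_0 = 7: 7/1  (≤ bound)
a_1 = 3: 22/3  (≤ bound)
a_2 = 1: 29/4  (≤ bound)
a_3 = 1: 51/7  (≤ bound)
a_4 = 3: 182/25  (> 18, stop)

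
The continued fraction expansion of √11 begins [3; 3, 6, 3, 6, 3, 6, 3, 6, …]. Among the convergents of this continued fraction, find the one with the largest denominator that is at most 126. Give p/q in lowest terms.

a_0 = 3: 3/1  (≤ bound)
a_1 = 3: 10/3  (≤ bound)
a_2 = 6: 63/19  (≤ bound)
a_3 = 3: 199/60  (≤ bound)
a_4 = 6: 1257/379  (> 126, stop)

199/60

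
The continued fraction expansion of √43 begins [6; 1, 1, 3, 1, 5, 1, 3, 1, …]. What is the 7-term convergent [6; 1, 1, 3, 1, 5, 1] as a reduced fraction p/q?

400/61

a_0 = 6: 6/1
a_1 = 1: 7/1
a_2 = 1: 13/2
a_3 = 3: 46/7
a_4 = 1: 59/9
a_5 = 5: 341/52
a_6 = 1: 400/61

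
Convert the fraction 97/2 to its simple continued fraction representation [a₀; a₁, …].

[48; 2]

⌊97/2⌋ = 48, remainder 1
⌊2/1⌋ = 2, remainder 0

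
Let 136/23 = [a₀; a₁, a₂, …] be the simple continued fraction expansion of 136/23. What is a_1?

Apply division with remainder until the remainder is 0:
136 ÷ 23 → quotient 5, remainder 21
23 ÷ 21 → quotient 1, remainder 2

1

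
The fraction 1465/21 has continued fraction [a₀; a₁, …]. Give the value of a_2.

1465 = 69·21 + 16, so a_0 = 69
21 = 1·16 + 5, so a_1 = 1
16 = 3·5 + 1, so a_2 = 3

3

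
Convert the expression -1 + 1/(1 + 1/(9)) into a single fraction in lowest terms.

Start with 9.
1 + 1/(9/1) = 1 + 1/9 = 10/9
-1 + 1/(10/9) = -1 + 9/10 = -1/10

-1/10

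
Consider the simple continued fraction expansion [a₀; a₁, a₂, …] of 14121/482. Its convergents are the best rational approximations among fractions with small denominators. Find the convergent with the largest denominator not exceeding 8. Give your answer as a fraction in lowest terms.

205/7

List convergents until the denominator exceeds the bound:
a_0 = 29: 29/1  (≤ bound)
a_1 = 3: 88/3  (≤ bound)
a_2 = 2: 205/7  (≤ bound)
a_3 = 1: 293/10  (> 8, stop)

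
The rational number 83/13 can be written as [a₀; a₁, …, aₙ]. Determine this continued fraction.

83 ÷ 13 → quotient 6, remainder 5
13 ÷ 5 → quotient 2, remainder 3
5 ÷ 3 → quotient 1, remainder 2
3 ÷ 2 → quotient 1, remainder 1
2 ÷ 1 → quotient 2, remainder 0

[6; 2, 1, 1, 2]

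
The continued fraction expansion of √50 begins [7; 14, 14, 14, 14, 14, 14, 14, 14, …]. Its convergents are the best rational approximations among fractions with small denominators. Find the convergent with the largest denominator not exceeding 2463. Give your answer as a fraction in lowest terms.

1393/197

a_0 = 7: 7/1  (≤ bound)
a_1 = 14: 99/14  (≤ bound)
a_2 = 14: 1393/197  (≤ bound)
a_3 = 14: 19601/2772  (> 2463, stop)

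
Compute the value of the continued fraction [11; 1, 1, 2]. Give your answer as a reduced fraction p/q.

58/5

Build up convergents one term at a time:
a_0 = 11: 11/1
a_1 = 1: 12/1
a_2 = 1: 23/2
a_3 = 2: 58/5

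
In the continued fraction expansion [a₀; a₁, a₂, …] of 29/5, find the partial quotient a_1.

29 ÷ 5 → quotient 5, remainder 4
5 ÷ 4 → quotient 1, remainder 1

1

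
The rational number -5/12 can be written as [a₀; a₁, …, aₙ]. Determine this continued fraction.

Repeatedly divide and take the remainder:
-5 ÷ 12 → quotient -1, remainder 7
12 ÷ 7 → quotient 1, remainder 5
7 ÷ 5 → quotient 1, remainder 2
5 ÷ 2 → quotient 2, remainder 1
2 ÷ 1 → quotient 2, remainder 0

[-1; 1, 1, 2, 2]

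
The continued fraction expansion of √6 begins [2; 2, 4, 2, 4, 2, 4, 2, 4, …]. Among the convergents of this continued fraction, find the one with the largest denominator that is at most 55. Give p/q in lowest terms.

a_0 = 2: 2/1  (≤ bound)
a_1 = 2: 5/2  (≤ bound)
a_2 = 4: 22/9  (≤ bound)
a_3 = 2: 49/20  (≤ bound)
a_4 = 4: 218/89  (> 55, stop)

49/20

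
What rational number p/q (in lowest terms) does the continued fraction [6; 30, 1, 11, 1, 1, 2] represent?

11751/1948

Use the convergent recurrence hₖ = aₖ·hₖ₋₁ + hₖ₋₂ (and likewise for the denominators kₖ):
a_0 = 6: 6/1
a_1 = 30: 181/30
a_2 = 1: 187/31
a_3 = 11: 2238/371
a_4 = 1: 2425/402
a_5 = 1: 4663/773
a_6 = 2: 11751/1948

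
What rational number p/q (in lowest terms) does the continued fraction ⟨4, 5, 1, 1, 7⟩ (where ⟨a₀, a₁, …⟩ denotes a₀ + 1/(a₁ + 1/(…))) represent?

Build up convergents one term at a time:
a_0 = 4: 4/1
a_1 = 5: 21/5
a_2 = 1: 25/6
a_3 = 1: 46/11
a_4 = 7: 347/83

347/83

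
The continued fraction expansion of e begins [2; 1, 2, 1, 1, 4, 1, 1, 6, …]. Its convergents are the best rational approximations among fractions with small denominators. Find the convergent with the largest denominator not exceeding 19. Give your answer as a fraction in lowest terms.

19/7

a_0 = 2: 2/1  (≤ bound)
a_1 = 1: 3/1  (≤ bound)
a_2 = 2: 8/3  (≤ bound)
a_3 = 1: 11/4  (≤ bound)
a_4 = 1: 19/7  (≤ bound)
a_5 = 4: 87/32  (> 19, stop)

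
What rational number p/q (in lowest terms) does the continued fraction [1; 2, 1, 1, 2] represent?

18/13

a_0 = 1: 1/1
a_1 = 2: 3/2
a_2 = 1: 4/3
a_3 = 1: 7/5
a_4 = 2: 18/13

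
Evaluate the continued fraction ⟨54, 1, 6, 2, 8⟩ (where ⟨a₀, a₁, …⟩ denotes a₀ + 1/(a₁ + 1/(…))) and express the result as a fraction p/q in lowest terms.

Start with 8.
2 + 1/(8/1) = 2 + 1/8 = 17/8
6 + 1/(17/8) = 6 + 8/17 = 110/17
1 + 1/(110/17) = 1 + 17/110 = 127/110
54 + 1/(127/110) = 54 + 110/127 = 6968/127

6968/127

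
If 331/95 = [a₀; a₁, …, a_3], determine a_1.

331 ÷ 95 → quotient 3, remainder 46
95 ÷ 46 → quotient 2, remainder 3

2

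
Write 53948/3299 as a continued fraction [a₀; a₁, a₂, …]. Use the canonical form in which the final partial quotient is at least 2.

Repeatedly divide and take the remainder:
⌊53948/3299⌋ = 16, remainder 1164
⌊3299/1164⌋ = 2, remainder 971
⌊1164/971⌋ = 1, remainder 193
⌊971/193⌋ = 5, remainder 6
⌊193/6⌋ = 32, remainder 1
⌊6/1⌋ = 6, remainder 0

[16; 2, 1, 5, 32, 6]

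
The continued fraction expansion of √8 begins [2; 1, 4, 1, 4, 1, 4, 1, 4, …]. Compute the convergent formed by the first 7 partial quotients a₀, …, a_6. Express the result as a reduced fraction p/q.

Compute successive convergents:
a_0 = 2: 2/1
a_1 = 1: 3/1
a_2 = 4: 14/5
a_3 = 1: 17/6
a_4 = 4: 82/29
a_5 = 1: 99/35
a_6 = 4: 478/169

478/169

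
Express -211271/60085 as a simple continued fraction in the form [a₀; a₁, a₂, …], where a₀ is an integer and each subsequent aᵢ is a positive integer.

[-4; 2, 14, 1, 13, 3, 6, 7]

⌊-211271/60085⌋ = -4, remainder 29069
⌊60085/29069⌋ = 2, remainder 1947
⌊29069/1947⌋ = 14, remainder 1811
⌊1947/1811⌋ = 1, remainder 136
⌊1811/136⌋ = 13, remainder 43
⌊136/43⌋ = 3, remainder 7
⌊43/7⌋ = 6, remainder 1
⌊7/1⌋ = 7, remainder 0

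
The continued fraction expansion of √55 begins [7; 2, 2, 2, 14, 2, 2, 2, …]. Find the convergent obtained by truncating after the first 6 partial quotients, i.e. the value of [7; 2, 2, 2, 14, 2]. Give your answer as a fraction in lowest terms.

2655/358

a_0 = 7: 7/1
a_1 = 2: 15/2
a_2 = 2: 37/5
a_3 = 2: 89/12
a_4 = 14: 1283/173
a_5 = 2: 2655/358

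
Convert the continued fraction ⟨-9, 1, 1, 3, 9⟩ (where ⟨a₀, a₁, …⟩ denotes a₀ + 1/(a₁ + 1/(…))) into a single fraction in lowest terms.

-548/65

a_0 = -9: -9/1
a_1 = 1: -8/1
a_2 = 1: -17/2
a_3 = 3: -59/7
a_4 = 9: -548/65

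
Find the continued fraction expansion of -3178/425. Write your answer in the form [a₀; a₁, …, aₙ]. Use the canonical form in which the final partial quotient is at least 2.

Repeatedly divide and take the remainder:
⌊-3178/425⌋ = -8, remainder 222
⌊425/222⌋ = 1, remainder 203
⌊222/203⌋ = 1, remainder 19
⌊203/19⌋ = 10, remainder 13
⌊19/13⌋ = 1, remainder 6
⌊13/6⌋ = 2, remainder 1
⌊6/1⌋ = 6, remainder 0

[-8; 1, 1, 10, 1, 2, 6]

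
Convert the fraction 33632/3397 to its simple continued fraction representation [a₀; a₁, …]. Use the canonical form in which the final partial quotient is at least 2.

[9; 1, 9, 19, 1, 7, 2]

33632 = 9·3397 + 3059, so a_0 = 9
3397 = 1·3059 + 338, so a_1 = 1
3059 = 9·338 + 17, so a_2 = 9
338 = 19·17 + 15, so a_3 = 19
17 = 1·15 + 2, so a_4 = 1
15 = 7·2 + 1, so a_5 = 7
2 = 2·1 + 0, so a_6 = 2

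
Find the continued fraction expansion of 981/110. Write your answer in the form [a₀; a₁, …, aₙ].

[8; 1, 11, 4, 2]

⌊981/110⌋ = 8, remainder 101
⌊110/101⌋ = 1, remainder 9
⌊101/9⌋ = 11, remainder 2
⌊9/2⌋ = 4, remainder 1
⌊2/1⌋ = 2, remainder 0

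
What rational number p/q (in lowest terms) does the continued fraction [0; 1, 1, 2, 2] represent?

a_0 = 0: 0/1
a_1 = 1: 1/1
a_2 = 1: 1/2
a_3 = 2: 3/5
a_4 = 2: 7/12

7/12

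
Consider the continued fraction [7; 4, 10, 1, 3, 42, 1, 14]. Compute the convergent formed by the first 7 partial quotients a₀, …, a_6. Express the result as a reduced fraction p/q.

Start with 1.
42 + 1/(1/1) = 42 + 1/1 = 43/1
3 + 1/(43/1) = 3 + 1/43 = 130/43
1 + 1/(130/43) = 1 + 43/130 = 173/130
10 + 1/(173/130) = 10 + 130/173 = 1860/173
4 + 1/(1860/173) = 4 + 173/1860 = 7613/1860
7 + 1/(7613/1860) = 7 + 1860/7613 = 55151/7613

55151/7613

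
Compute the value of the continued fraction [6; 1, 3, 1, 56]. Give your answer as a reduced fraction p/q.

a_0 = 6: 6/1
a_1 = 1: 7/1
a_2 = 3: 27/4
a_3 = 1: 34/5
a_4 = 56: 1931/284

1931/284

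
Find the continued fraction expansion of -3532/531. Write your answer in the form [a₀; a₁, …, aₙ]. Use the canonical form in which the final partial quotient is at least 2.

Repeatedly divide and take the remainder:
-3532 = -7·531 + 185, so a_0 = -7
531 = 2·185 + 161, so a_1 = 2
185 = 1·161 + 24, so a_2 = 1
161 = 6·24 + 17, so a_3 = 6
24 = 1·17 + 7, so a_4 = 1
17 = 2·7 + 3, so a_5 = 2
7 = 2·3 + 1, so a_6 = 2
3 = 3·1 + 0, so a_7 = 3

[-7; 2, 1, 6, 1, 2, 2, 3]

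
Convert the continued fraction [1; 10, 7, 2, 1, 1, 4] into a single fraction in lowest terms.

a_0 = 1: 1/1
a_1 = 10: 11/10
a_2 = 7: 78/71
a_3 = 2: 167/152
a_4 = 1: 245/223
a_5 = 1: 412/375
a_6 = 4: 1893/1723

1893/1723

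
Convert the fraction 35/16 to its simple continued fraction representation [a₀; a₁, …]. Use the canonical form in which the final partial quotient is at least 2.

⌊35/16⌋ = 2, remainder 3
⌊16/3⌋ = 5, remainder 1
⌊3/1⌋ = 3, remainder 0

[2; 5, 3]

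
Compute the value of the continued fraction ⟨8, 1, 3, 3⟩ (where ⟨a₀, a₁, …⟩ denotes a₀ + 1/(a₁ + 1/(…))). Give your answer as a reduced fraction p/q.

114/13

a_0 = 8: 8/1
a_1 = 1: 9/1
a_2 = 3: 35/4
a_3 = 3: 114/13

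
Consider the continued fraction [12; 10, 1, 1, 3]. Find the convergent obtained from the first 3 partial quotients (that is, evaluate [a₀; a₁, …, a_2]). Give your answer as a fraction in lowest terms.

Start with 1.
10 + 1/(1/1) = 10 + 1/1 = 11/1
12 + 1/(11/1) = 12 + 1/11 = 133/11

133/11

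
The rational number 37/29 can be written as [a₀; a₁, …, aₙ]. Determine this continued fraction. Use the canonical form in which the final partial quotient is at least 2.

[1; 3, 1, 1, 1, 2]

37 ÷ 29 → quotient 1, remainder 8
29 ÷ 8 → quotient 3, remainder 5
8 ÷ 5 → quotient 1, remainder 3
5 ÷ 3 → quotient 1, remainder 2
3 ÷ 2 → quotient 1, remainder 1
2 ÷ 1 → quotient 2, remainder 0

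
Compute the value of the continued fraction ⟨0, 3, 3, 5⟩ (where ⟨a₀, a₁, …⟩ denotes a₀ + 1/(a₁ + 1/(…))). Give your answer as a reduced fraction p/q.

a_0 = 0: 0/1
a_1 = 3: 1/3
a_2 = 3: 3/10
a_3 = 5: 16/53

16/53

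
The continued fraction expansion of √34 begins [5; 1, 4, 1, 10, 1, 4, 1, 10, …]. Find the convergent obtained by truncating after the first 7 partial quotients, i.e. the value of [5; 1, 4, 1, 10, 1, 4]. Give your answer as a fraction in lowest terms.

a_0 = 5: 5/1
a_1 = 1: 6/1
a_2 = 4: 29/5
a_3 = 1: 35/6
a_4 = 10: 379/65
a_5 = 1: 414/71
a_6 = 4: 2035/349

2035/349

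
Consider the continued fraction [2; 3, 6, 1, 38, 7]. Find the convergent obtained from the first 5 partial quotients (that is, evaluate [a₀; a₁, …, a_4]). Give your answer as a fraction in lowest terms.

1982/855

Collapse the nested fraction from the inside out:
Start with 38.
1 + 1/(38/1) = 1 + 1/38 = 39/38
6 + 1/(39/38) = 6 + 38/39 = 272/39
3 + 1/(272/39) = 3 + 39/272 = 855/272
2 + 1/(855/272) = 2 + 272/855 = 1982/855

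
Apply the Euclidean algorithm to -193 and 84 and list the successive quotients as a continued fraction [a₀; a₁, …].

[-3; 1, 2, 2, 1, 3, 2]

-193 = -3·84 + 59, so a_0 = -3
84 = 1·59 + 25, so a_1 = 1
59 = 2·25 + 9, so a_2 = 2
25 = 2·9 + 7, so a_3 = 2
9 = 1·7 + 2, so a_4 = 1
7 = 3·2 + 1, so a_5 = 3
2 = 2·1 + 0, so a_6 = 2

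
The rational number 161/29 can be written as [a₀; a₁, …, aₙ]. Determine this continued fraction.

Apply division with remainder until the remainder is 0:
⌊161/29⌋ = 5, remainder 16
⌊29/16⌋ = 1, remainder 13
⌊16/13⌋ = 1, remainder 3
⌊13/3⌋ = 4, remainder 1
⌊3/1⌋ = 3, remainder 0

[5; 1, 1, 4, 3]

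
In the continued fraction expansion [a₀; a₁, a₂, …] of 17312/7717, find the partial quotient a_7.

Run the Euclidean algorithm, recording each quotient:
17312 = 2·7717 + 1878, so a_0 = 2
7717 = 4·1878 + 205, so a_1 = 4
1878 = 9·205 + 33, so a_2 = 9
205 = 6·33 + 7, so a_3 = 6
33 = 4·7 + 5, so a_4 = 4
7 = 1·5 + 2, so a_5 = 1
5 = 2·2 + 1, so a_6 = 2
2 = 2·1 + 0, so a_7 = 2

2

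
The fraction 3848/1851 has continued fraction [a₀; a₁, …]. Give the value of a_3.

3848 ÷ 1851 → quotient 2, remainder 146
1851 ÷ 146 → quotient 12, remainder 99
146 ÷ 99 → quotient 1, remainder 47
99 ÷ 47 → quotient 2, remainder 5

2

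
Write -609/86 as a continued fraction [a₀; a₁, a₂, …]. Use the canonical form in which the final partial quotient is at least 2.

[-8; 1, 11, 3, 2]

-609 = -8·86 + 79, so a_0 = -8
86 = 1·79 + 7, so a_1 = 1
79 = 11·7 + 2, so a_2 = 11
7 = 3·2 + 1, so a_3 = 3
2 = 2·1 + 0, so a_4 = 2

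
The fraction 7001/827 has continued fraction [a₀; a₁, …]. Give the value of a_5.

7001 ÷ 827 → quotient 8, remainder 385
827 ÷ 385 → quotient 2, remainder 57
385 ÷ 57 → quotient 6, remainder 43
57 ÷ 43 → quotient 1, remainder 14
43 ÷ 14 → quotient 3, remainder 1
14 ÷ 1 → quotient 14, remainder 0

14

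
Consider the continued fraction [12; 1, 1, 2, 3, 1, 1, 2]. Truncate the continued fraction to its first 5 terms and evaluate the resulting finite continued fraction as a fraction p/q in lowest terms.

214/17

Start with 3.
2 + 1/(3/1) = 2 + 1/3 = 7/3
1 + 1/(7/3) = 1 + 3/7 = 10/7
1 + 1/(10/7) = 1 + 7/10 = 17/10
12 + 1/(17/10) = 12 + 10/17 = 214/17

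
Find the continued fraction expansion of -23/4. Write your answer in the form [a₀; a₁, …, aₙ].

[-6; 4]

-23 ÷ 4 → quotient -6, remainder 1
4 ÷ 1 → quotient 4, remainder 0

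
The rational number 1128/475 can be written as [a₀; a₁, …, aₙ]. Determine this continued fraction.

[2; 2, 1, 2, 59]

Repeatedly divide and take the remainder:
⌊1128/475⌋ = 2, remainder 178
⌊475/178⌋ = 2, remainder 119
⌊178/119⌋ = 1, remainder 59
⌊119/59⌋ = 2, remainder 1
⌊59/1⌋ = 59, remainder 0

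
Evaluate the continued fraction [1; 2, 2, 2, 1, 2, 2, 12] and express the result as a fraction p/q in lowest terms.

Compute successive convergents:
a_0 = 1: 1/1
a_1 = 2: 3/2
a_2 = 2: 7/5
a_3 = 2: 17/12
a_4 = 1: 24/17
a_5 = 2: 65/46
a_6 = 2: 154/109
a_7 = 12: 1913/1354

1913/1354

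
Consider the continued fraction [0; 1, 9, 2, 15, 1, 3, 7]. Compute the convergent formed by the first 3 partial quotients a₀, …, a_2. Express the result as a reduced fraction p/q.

9/10

Compute successive convergents:
a_0 = 0: 0/1
a_1 = 1: 1/1
a_2 = 9: 9/10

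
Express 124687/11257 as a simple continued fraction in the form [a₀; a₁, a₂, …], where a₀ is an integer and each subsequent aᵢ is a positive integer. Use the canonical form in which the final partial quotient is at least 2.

[11; 13, 11, 5, 1, 12]

Apply division with remainder until the remainder is 0:
124687 ÷ 11257 → quotient 11, remainder 860
11257 ÷ 860 → quotient 13, remainder 77
860 ÷ 77 → quotient 11, remainder 13
77 ÷ 13 → quotient 5, remainder 12
13 ÷ 12 → quotient 1, remainder 1
12 ÷ 1 → quotient 12, remainder 0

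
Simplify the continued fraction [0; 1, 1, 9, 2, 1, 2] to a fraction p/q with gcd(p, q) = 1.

Starting at the tail and folding back:
Start with 2.
1 + 1/(2/1) = 1 + 1/2 = 3/2
2 + 1/(3/2) = 2 + 2/3 = 8/3
9 + 1/(8/3) = 9 + 3/8 = 75/8
1 + 1/(75/8) = 1 + 8/75 = 83/75
1 + 1/(83/75) = 1 + 75/83 = 158/83
0 + 1/(158/83) = 0 + 83/158 = 83/158

83/158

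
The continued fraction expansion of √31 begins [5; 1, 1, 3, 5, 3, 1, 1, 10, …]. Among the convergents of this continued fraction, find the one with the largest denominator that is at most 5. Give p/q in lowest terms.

a_0 = 5: 5/1  (≤ bound)
a_1 = 1: 6/1  (≤ bound)
a_2 = 1: 11/2  (≤ bound)
a_3 = 3: 39/7  (> 5, stop)

11/2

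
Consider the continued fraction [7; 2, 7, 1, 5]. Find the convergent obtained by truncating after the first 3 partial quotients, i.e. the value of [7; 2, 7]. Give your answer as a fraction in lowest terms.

a_0 = 7: 7/1
a_1 = 2: 15/2
a_2 = 7: 112/15

112/15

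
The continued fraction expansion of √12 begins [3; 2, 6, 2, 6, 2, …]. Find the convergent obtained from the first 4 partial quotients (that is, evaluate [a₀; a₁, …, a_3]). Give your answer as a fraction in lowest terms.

97/28

Work from the innermost term outward:
Start with 2.
6 + 1/(2/1) = 6 + 1/2 = 13/2
2 + 1/(13/2) = 2 + 2/13 = 28/13
3 + 1/(28/13) = 3 + 13/28 = 97/28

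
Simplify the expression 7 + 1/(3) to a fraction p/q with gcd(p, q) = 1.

Use the convergent recurrence hₖ = aₖ·hₖ₋₁ + hₖ₋₂ (and likewise for the denominators kₖ):
a_0 = 7: 7/1
a_1 = 3: 22/3

22/3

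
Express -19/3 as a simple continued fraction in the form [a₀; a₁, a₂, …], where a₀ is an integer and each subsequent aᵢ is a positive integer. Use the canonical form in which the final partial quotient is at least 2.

[-7; 1, 2]

-19 = -7·3 + 2, so a_0 = -7
3 = 1·2 + 1, so a_1 = 1
2 = 2·1 + 0, so a_2 = 2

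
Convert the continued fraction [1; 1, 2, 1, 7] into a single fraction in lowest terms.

54/31

Start with 7.
1 + 1/(7/1) = 1 + 1/7 = 8/7
2 + 1/(8/7) = 2 + 7/8 = 23/8
1 + 1/(23/8) = 1 + 8/23 = 31/23
1 + 1/(31/23) = 1 + 23/31 = 54/31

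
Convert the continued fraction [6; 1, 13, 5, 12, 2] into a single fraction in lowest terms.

12494/1803

Starting at the tail and folding back:
Start with 2.
12 + 1/(2/1) = 12 + 1/2 = 25/2
5 + 1/(25/2) = 5 + 2/25 = 127/25
13 + 1/(127/25) = 13 + 25/127 = 1676/127
1 + 1/(1676/127) = 1 + 127/1676 = 1803/1676
6 + 1/(1803/1676) = 6 + 1676/1803 = 12494/1803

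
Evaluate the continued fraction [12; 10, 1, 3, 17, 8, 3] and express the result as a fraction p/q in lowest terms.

225885/18679

Use the convergent recurrence hₖ = aₖ·hₖ₋₁ + hₖ₋₂ (and likewise for the denominators kₖ):
a_0 = 12: 12/1
a_1 = 10: 121/10
a_2 = 1: 133/11
a_3 = 3: 520/43
a_4 = 17: 8973/742
a_5 = 8: 72304/5979
a_6 = 3: 225885/18679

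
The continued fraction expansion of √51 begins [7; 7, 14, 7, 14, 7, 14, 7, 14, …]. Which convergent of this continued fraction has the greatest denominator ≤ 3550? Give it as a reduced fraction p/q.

4999/700

List convergents until the denominator exceeds the bound:
a_0 = 7: 7/1  (≤ bound)
a_1 = 7: 50/7  (≤ bound)
a_2 = 14: 707/99  (≤ bound)
a_3 = 7: 4999/700  (≤ bound)
a_4 = 14: 70693/9899  (> 3550, stop)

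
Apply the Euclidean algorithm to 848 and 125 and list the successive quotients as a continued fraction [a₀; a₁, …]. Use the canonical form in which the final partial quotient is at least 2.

[6; 1, 3, 1, 1, 1, 2, 3]

848 = 6·125 + 98, so a_0 = 6
125 = 1·98 + 27, so a_1 = 1
98 = 3·27 + 17, so a_2 = 3
27 = 1·17 + 10, so a_3 = 1
17 = 1·10 + 7, so a_4 = 1
10 = 1·7 + 3, so a_5 = 1
7 = 2·3 + 1, so a_6 = 2
3 = 3·1 + 0, so a_7 = 3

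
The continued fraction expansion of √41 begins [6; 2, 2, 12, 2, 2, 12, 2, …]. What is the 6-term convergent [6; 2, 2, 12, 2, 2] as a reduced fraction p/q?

2049/320

a_0 = 6: 6/1
a_1 = 2: 13/2
a_2 = 2: 32/5
a_3 = 12: 397/62
a_4 = 2: 826/129
a_5 = 2: 2049/320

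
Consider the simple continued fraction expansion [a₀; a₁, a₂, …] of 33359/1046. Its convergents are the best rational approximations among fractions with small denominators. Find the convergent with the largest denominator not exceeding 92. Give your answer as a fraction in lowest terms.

List convergents until the denominator exceeds the bound:
a_0 = 31: 31/1  (≤ bound)
a_1 = 1: 32/1  (≤ bound)
a_2 = 8: 287/9  (≤ bound)
a_3 = 3: 893/28  (≤ bound)
a_4 = 1: 1180/37  (≤ bound)
a_5 = 8: 10333/324  (> 92, stop)

1180/37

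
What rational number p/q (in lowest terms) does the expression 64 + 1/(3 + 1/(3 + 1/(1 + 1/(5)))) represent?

4823/75

Compute successive convergents:
a_0 = 64: 64/1
a_1 = 3: 193/3
a_2 = 3: 643/10
a_3 = 1: 836/13
a_4 = 5: 4823/75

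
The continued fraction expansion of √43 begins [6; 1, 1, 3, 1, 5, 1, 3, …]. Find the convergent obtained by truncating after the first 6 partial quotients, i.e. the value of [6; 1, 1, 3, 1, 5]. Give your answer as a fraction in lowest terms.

Use the convergent recurrence hₖ = aₖ·hₖ₋₁ + hₖ₋₂ (and likewise for the denominators kₖ):
a_0 = 6: 6/1
a_1 = 1: 7/1
a_2 = 1: 13/2
a_3 = 3: 46/7
a_4 = 1: 59/9
a_5 = 5: 341/52

341/52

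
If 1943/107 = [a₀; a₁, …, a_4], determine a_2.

Repeatedly divide and take the remainder:
1943 = 18·107 + 17, so a_0 = 18
107 = 6·17 + 5, so a_1 = 6
17 = 3·5 + 2, so a_2 = 3

3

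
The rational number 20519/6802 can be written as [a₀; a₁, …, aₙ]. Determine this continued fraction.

⌊20519/6802⌋ = 3, remainder 113
⌊6802/113⌋ = 60, remainder 22
⌊113/22⌋ = 5, remainder 3
⌊22/3⌋ = 7, remainder 1
⌊3/1⌋ = 3, remainder 0

[3; 60, 5, 7, 3]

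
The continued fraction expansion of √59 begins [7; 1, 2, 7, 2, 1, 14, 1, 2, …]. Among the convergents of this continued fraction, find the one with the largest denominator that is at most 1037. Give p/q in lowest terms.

a_0 = 7: 7/1  (≤ bound)
a_1 = 1: 8/1  (≤ bound)
a_2 = 2: 23/3  (≤ bound)
a_3 = 7: 169/22  (≤ bound)
a_4 = 2: 361/47  (≤ bound)
a_5 = 1: 530/69  (≤ bound)
a_6 = 14: 7781/1013  (≤ bound)
a_7 = 1: 8311/1082  (> 1037, stop)

7781/1013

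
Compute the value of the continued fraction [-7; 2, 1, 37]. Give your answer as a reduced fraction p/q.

Collapse the nested fraction from the inside out:
Start with 37.
1 + 1/(37/1) = 1 + 1/37 = 38/37
2 + 1/(38/37) = 2 + 37/38 = 113/38
-7 + 1/(113/38) = -7 + 38/113 = -753/113

-753/113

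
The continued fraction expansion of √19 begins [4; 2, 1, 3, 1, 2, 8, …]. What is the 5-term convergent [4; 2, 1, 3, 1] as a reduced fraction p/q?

61/14

a_0 = 4: 4/1
a_1 = 2: 9/2
a_2 = 1: 13/3
a_3 = 3: 48/11
a_4 = 1: 61/14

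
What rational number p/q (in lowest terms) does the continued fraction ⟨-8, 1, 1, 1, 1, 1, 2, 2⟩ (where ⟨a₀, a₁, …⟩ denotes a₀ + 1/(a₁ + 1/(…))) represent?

-369/50

Compute successive convergents:
a_0 = -8: -8/1
a_1 = 1: -7/1
a_2 = 1: -15/2
a_3 = 1: -22/3
a_4 = 1: -37/5
a_5 = 1: -59/8
a_6 = 2: -155/21
a_7 = 2: -369/50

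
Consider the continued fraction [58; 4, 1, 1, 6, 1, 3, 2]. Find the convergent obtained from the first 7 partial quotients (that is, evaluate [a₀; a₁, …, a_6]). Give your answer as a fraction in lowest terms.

15312/263

a_0 = 58: 58/1
a_1 = 4: 233/4
a_2 = 1: 291/5
a_3 = 1: 524/9
a_4 = 6: 3435/59
a_5 = 1: 3959/68
a_6 = 3: 15312/263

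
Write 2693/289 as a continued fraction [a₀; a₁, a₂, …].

2693 ÷ 289 → quotient 9, remainder 92
289 ÷ 92 → quotient 3, remainder 13
92 ÷ 13 → quotient 7, remainder 1
13 ÷ 1 → quotient 13, remainder 0

[9; 3, 7, 13]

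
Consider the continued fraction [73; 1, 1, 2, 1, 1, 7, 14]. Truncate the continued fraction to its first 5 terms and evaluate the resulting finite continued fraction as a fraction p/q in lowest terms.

515/7

Compute successive convergents:
a_0 = 73: 73/1
a_1 = 1: 74/1
a_2 = 1: 147/2
a_3 = 2: 368/5
a_4 = 1: 515/7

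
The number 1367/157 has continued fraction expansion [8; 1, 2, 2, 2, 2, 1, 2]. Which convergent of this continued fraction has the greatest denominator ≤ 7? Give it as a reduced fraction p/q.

a_0 = 8: 8/1  (≤ bound)
a_1 = 1: 9/1  (≤ bound)
a_2 = 2: 26/3  (≤ bound)
a_3 = 2: 61/7  (≤ bound)
a_4 = 2: 148/17  (> 7, stop)

61/7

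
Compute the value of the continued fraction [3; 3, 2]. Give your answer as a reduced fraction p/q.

a_0 = 3: 3/1
a_1 = 3: 10/3
a_2 = 2: 23/7

23/7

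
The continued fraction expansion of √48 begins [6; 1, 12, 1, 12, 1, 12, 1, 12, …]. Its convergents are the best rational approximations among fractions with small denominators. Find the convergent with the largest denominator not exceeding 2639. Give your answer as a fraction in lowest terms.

17466/2521

List convergents until the denominator exceeds the bound:
a_0 = 6: 6/1  (≤ bound)
a_1 = 1: 7/1  (≤ bound)
a_2 = 12: 90/13  (≤ bound)
a_3 = 1: 97/14  (≤ bound)
a_4 = 12: 1254/181  (≤ bound)
a_5 = 1: 1351/195  (≤ bound)
a_6 = 12: 17466/2521  (≤ bound)
a_7 = 1: 18817/2716  (> 2639, stop)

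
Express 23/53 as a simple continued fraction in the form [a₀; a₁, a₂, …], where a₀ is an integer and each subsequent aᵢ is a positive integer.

23 = 0·53 + 23, so a_0 = 0
53 = 2·23 + 7, so a_1 = 2
23 = 3·7 + 2, so a_2 = 3
7 = 3·2 + 1, so a_3 = 3
2 = 2·1 + 0, so a_4 = 2

[0; 2, 3, 3, 2]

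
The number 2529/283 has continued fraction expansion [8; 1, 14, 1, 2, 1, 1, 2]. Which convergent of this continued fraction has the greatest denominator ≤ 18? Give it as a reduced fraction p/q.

a_0 = 8: 8/1  (≤ bound)
a_1 = 1: 9/1  (≤ bound)
a_2 = 14: 134/15  (≤ bound)
a_3 = 1: 143/16  (≤ bound)
a_4 = 2: 420/47  (> 18, stop)

143/16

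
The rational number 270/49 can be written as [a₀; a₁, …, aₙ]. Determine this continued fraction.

[5; 1, 1, 24]

270 = 5·49 + 25, so a_0 = 5
49 = 1·25 + 24, so a_1 = 1
25 = 1·24 + 1, so a_2 = 1
24 = 24·1 + 0, so a_3 = 24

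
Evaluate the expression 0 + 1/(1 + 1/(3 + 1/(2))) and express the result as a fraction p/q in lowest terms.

Start with 2.
3 + 1/(2/1) = 3 + 1/2 = 7/2
1 + 1/(7/2) = 1 + 2/7 = 9/7
0 + 1/(9/7) = 0 + 7/9 = 7/9

7/9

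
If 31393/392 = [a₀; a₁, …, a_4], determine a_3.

Run the Euclidean algorithm, recording each quotient:
31393 ÷ 392 → quotient 80, remainder 33
392 ÷ 33 → quotient 11, remainder 29
33 ÷ 29 → quotient 1, remainder 4
29 ÷ 4 → quotient 7, remainder 1

7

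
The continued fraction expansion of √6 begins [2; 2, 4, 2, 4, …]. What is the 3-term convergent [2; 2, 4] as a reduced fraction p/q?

Start with 4.
2 + 1/(4/1) = 2 + 1/4 = 9/4
2 + 1/(9/4) = 2 + 4/9 = 22/9

22/9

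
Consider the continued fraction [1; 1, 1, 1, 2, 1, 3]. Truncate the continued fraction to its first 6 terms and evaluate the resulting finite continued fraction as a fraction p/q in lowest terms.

18/11

Start with 1.
2 + 1/(1/1) = 2 + 1/1 = 3/1
1 + 1/(3/1) = 1 + 1/3 = 4/3
1 + 1/(4/3) = 1 + 3/4 = 7/4
1 + 1/(7/4) = 1 + 4/7 = 11/7
1 + 1/(11/7) = 1 + 7/11 = 18/11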